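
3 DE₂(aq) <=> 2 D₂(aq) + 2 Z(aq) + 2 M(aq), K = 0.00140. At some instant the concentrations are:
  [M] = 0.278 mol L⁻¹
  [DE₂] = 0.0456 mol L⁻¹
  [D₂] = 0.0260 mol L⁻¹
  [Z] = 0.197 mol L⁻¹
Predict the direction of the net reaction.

Q = [D₂]²·[Z]²·[M]² / [DE₂]³ = (0.0260)²·(0.197)²·(0.278)² / (0.0456)³ = 0.0214
Q = 0.0214 > K = 0.00140, so the reverse reaction proceeds.

to the left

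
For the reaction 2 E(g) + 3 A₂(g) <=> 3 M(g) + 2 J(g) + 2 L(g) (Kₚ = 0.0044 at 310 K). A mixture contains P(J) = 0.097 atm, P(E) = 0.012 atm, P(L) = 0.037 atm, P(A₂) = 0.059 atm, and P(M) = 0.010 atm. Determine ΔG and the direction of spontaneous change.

Qₚ = P(M)³·P(J)²·P(L)² / (P(E)²·P(A₂)³) = (0.010)³·(0.097)²·(0.037)² / ((0.012)²·(0.059)³) = 4.36×10⁻⁴
ΔG = RT ln(Qₚ/Kₚ) = (8.314 J mol⁻¹ K⁻¹)(310 K) × ln(4.36×10⁻⁴/0.0044)
   = (2.577 kJ/mol)(-2.312) = -5.96 kJ/mol
ΔG < 0, so the forward reaction is spontaneous (proceeds forward).

ΔG = -5.96 kJ/mol; the forward reaction is spontaneous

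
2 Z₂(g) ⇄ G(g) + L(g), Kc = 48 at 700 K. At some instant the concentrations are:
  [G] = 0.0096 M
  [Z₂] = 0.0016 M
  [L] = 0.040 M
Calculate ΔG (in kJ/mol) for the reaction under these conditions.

Qc = [G]·[L] / [Z₂]² = (0.0096)·(0.040) / (0.0016)² = 150
ΔG = RT ln(Qc/Kc) = (8.314 J mol⁻¹ K⁻¹)(700 K) × ln(150/48)
   = (5.820 kJ/mol)(1.139) = 6.63 kJ/mol
ΔG > 0, so the forward reaction is non-spontaneous (proceeds in reverse).

ΔG = 6.63 kJ/mol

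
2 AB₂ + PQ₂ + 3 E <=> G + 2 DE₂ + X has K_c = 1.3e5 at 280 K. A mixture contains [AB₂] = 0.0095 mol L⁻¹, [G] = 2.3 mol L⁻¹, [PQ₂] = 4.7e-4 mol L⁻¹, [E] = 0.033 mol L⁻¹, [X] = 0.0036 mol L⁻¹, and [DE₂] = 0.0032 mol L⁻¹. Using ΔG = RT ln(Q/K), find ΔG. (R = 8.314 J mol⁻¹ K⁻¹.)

Q_c = [G]·[DE₂]²·[X] / ([AB₂]²·[PQ₂]·[E]³) = (2.3)·(0.0032)²·(0.0036) / ((0.0095)²·(4.7e-4)·(0.033)³) = 55600
ΔG = RT ln(Q_c/K_c) = (8.314 J mol⁻¹ K⁻¹)(280 K) × ln(55600/1.3e5)
   = (2.328 kJ/mol)(-0.8494) = -1.98 kJ/mol
ΔG < 0, so the forward reaction is spontaneous (proceeds forward).

ΔG = -1.98 kJ/mol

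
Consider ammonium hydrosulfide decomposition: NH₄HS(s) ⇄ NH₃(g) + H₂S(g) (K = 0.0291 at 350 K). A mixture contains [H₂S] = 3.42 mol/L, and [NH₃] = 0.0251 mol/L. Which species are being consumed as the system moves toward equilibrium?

(NH₄HS is a pure solid — omitted from Q.)
Q = [NH₃]·[H₂S] = (0.0251)·(3.42) = 0.0858
Q = 0.0858 > K = 0.0291: net reverse reaction.

NH₃, H₂S (products)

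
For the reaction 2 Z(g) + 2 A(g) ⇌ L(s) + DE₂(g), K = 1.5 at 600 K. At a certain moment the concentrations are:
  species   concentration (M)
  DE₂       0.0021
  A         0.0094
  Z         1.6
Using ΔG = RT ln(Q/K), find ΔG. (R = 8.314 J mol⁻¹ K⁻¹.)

ΔG = 9.09 kJ/mol

(L is a pure solid — omitted from Q.)
Q = [DE₂] / ([Z]²·[A]²) = (0.0021) / ((1.6)²·(0.0094)²) = 9.28
ΔG = RT ln(Q/K) = (8.314 J mol⁻¹ K⁻¹)(600 K) × ln(9.28/1.5)
   = (4.988 kJ/mol)(1.822) = 9.09 kJ/mol
ΔG > 0, so the forward reaction is non-spontaneous (proceeds in reverse).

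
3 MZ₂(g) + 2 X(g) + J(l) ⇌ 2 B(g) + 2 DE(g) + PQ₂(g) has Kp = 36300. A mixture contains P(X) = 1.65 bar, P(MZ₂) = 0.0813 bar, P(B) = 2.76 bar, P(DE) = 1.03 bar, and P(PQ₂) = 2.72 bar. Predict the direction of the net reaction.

(J is a pure liquid — omitted from Qp.)
Qp = P(B)²·P(DE)²·P(PQ₂) / (P(MZ₂)³·P(X)²) = (2.76)²·(1.03)²·(2.72) / ((0.0813)³·(1.65)²) = 15000
Qp = 15000 < Kp = 36300, so the forward reaction proceeds.

forward (toward products)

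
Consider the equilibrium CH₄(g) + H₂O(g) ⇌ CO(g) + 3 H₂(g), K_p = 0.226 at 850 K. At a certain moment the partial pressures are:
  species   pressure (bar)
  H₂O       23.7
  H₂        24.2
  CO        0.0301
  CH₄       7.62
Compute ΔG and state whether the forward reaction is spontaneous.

ΔG = 16.6 kJ/mol; the forward reaction is non-spontaneous

Q_p = P(CO)·P(H₂)³ / (P(CH₄)·P(H₂O)) = (0.0301)·(24.2)³ / ((7.62)·(23.7)) = 2.36
ΔG = RT ln(Q_p/K_p) = (8.314 J mol⁻¹ K⁻¹)(850 K) × ln(2.36/0.226)
   = (7.067 kJ/mol)(2.346) = 16.6 kJ/mol
ΔG > 0, so the forward reaction is non-spontaneous (proceeds in reverse).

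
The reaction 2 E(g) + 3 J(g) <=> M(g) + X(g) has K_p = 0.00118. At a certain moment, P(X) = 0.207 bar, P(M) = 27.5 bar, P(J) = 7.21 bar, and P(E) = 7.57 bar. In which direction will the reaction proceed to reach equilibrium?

Q_p = P(M)·P(X) / (P(E)²·P(J)³) = (27.5)·(0.207) / ((7.57)²·(7.21)³) = 2.65e-4
Q_p = 2.65e-4 < K_p = 0.00118, so the forward reaction proceeds.

forward (toward products)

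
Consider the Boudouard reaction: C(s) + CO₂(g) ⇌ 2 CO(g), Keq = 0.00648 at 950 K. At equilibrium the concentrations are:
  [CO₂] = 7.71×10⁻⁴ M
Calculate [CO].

(C is a pure solid — omitted from Keq.)
At equilibrium, Keq = [CO]² / [CO₂] = 0.00648.
([CO])² / (7.71×10⁻⁴) = 0.00648
[CO]² = 5.00×10⁻⁶ ⇒ [CO] = 0.00224 M

[CO] = 0.00224 M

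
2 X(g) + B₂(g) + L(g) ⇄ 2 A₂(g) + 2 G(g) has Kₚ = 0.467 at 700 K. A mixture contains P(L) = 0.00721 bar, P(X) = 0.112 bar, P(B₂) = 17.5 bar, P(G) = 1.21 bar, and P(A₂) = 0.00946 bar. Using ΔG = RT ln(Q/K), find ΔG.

ΔG = -10.1 kJ/mol

Qₚ = P(A₂)²·P(G)² / (P(X)²·P(B₂)·P(L)) = (0.00946)²·(1.21)² / ((0.112)²·(17.5)·(0.00721)) = 0.0828
ΔG = RT ln(Qₚ/Kₚ) = (8.314 J mol⁻¹ K⁻¹)(700 K) × ln(0.0828/0.467)
   = (5.820 kJ/mol)(-1.730) = -10.1 kJ/mol
ΔG < 0, so the forward reaction is spontaneous (proceeds forward).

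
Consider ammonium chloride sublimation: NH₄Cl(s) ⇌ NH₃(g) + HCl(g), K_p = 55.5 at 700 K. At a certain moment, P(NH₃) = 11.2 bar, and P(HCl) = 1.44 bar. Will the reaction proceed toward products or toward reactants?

in the forward direction

(NH₄Cl is a pure solid — omitted from Q_p.)
Q_p = P(NH₃)·P(HCl) = (11.2)·(1.44) = 16.1
Q_p = 16.1 < K_p = 55.5, so the forward reaction proceeds.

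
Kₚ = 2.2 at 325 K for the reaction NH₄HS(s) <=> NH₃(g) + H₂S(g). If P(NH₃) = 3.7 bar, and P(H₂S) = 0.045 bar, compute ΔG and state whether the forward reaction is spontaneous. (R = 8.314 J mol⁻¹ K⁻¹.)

(NH₄HS is a pure solid — omitted from Qₚ.)
Qₚ = P(NH₃)·P(H₂S) = (3.7)·(0.045) = 0.167
ΔG = RT ln(Qₚ/Kₚ) = (8.314 J mol⁻¹ K⁻¹)(325 K) × ln(0.167/2.2)
   = (2.702 kJ/mol)(-2.578) = -6.97 kJ/mol
ΔG < 0, so the forward reaction is spontaneous (proceeds forward).

ΔG = -6.97 kJ/mol; the forward reaction is spontaneous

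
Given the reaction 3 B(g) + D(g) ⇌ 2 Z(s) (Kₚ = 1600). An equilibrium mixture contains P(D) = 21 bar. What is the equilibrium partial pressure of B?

(Z is a pure solid — omitted from Kₚ.)
At equilibrium, Kₚ = 1 / (P(B)³·P(D)) = 1600.
1 / ((P(B))³·(21)) = 1600
P(B)³ = 2.98×10⁻⁵ ⇒ P(B) = 0.031 bar

P(B) = 0.031 bar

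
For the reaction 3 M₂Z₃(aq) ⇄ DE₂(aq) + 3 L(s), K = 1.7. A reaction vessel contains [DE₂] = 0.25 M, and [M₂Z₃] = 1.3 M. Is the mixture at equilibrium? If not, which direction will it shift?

no; Q < K, reaction proceeds forward

(L is a pure solid — omitted from Q.)
Q = [DE₂] / [M₂Z₃]³ = (0.25) / (1.3)³ = 0.11
Q = 0.11 < K = 1.7: net forward reaction.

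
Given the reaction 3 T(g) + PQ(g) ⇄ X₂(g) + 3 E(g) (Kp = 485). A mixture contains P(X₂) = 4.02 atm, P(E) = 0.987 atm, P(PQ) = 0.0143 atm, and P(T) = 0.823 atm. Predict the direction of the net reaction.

Qp = P(X₂)·P(E)³ / (P(T)³·P(PQ)) = (4.02)·(0.987)³ / ((0.823)³·(0.0143)) = 485
Qp = 485 = Kp, so the system is already at equilibrium.

neither direction; the system is at equilibrium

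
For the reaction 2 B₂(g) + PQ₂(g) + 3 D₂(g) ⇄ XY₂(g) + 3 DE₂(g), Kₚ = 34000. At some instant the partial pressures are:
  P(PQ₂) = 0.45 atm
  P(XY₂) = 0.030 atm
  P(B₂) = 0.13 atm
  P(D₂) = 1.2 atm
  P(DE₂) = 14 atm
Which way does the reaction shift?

toward products

Qₚ = P(XY₂)·P(DE₂)³ / (P(B₂)²·P(PQ₂)·P(D₂)³) = (0.030)·(14)³ / ((0.13)²·(0.45)·(1.2)³) = 6300
Qₚ = 6300 < Kₚ = 34000, so the forward reaction proceeds.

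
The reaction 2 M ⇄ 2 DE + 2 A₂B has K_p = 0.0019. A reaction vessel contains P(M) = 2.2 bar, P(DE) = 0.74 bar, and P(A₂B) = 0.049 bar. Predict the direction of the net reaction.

Q_p = P(DE)²·P(A₂B)² / P(M)² = (0.74)²·(0.049)² / (2.2)² = 2.7×10⁻⁴
Q_p = 2.7×10⁻⁴ < K_p = 0.0019, so the forward reaction proceeds.

in the forward direction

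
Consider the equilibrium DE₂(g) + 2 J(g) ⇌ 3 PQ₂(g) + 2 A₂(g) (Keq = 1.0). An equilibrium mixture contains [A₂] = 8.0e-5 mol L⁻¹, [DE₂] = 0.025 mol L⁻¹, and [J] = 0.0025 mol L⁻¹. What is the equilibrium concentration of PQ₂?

[PQ₂] = 2.9 mol L⁻¹

At equilibrium, Keq = [PQ₂]³·[A₂]² / ([DE₂]·[J]²) = 1.0.
([PQ₂])³·(8.0e-5)² / ((0.025)·(0.0025)²) = 1.0
[PQ₂]³ = 24.4 ⇒ [PQ₂] = 2.9 mol L⁻¹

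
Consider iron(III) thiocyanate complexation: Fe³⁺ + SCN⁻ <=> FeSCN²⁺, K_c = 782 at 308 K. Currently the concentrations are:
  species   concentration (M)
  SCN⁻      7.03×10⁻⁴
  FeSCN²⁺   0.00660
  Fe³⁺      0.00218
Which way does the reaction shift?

to the left

Q_c = [FeSCN²⁺] / ([Fe³⁺]·[SCN⁻]) = (0.00660) / ((0.00218)·(7.03×10⁻⁴)) = 4310
Q_c = 4310 > K_c = 782, so the reverse reaction proceeds.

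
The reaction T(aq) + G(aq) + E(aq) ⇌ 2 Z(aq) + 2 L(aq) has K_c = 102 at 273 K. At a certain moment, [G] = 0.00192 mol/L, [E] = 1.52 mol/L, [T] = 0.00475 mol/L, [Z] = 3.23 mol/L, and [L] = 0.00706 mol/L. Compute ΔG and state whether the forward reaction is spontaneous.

ΔG = -2.27 kJ/mol; the forward reaction is spontaneous

Q_c = [Z]²·[L]² / ([T]·[G]·[E]) = (3.23)²·(0.00706)² / ((0.00475)·(0.00192)·(1.52)) = 37.5
ΔG = RT ln(Q_c/K_c) = (8.314 J mol⁻¹ K⁻¹)(273 K) × ln(37.5/102)
   = (2.270 kJ/mol)(-1.001) = -2.27 kJ/mol
ΔG < 0, so the forward reaction is spontaneous (proceeds forward).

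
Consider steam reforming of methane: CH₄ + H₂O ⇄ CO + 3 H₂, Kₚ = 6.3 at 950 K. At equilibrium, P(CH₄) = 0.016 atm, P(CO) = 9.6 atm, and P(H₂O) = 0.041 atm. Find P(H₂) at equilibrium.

At equilibrium, Kₚ = P(CO)·P(H₂)³ / (P(CH₄)·P(H₂O)) = 6.3.
(9.6)·(P(H₂))³ / ((0.016)·(0.041)) = 6.3
P(H₂)³ = 4.30×10⁻⁴ ⇒ P(H₂) = 0.076 atm

P(H₂) = 0.076 atm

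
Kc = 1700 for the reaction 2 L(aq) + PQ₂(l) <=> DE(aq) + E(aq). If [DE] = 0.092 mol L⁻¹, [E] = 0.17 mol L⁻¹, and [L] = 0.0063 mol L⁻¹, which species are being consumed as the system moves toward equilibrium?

(PQ₂ is a pure liquid — omitted from Qc.)
Qc = [DE]·[E] / [L]² = (0.092)·(0.17) / (0.0063)² = 390
Qc = 390 < Kc = 1700: net forward reaction.

L, PQ₂ (reactants)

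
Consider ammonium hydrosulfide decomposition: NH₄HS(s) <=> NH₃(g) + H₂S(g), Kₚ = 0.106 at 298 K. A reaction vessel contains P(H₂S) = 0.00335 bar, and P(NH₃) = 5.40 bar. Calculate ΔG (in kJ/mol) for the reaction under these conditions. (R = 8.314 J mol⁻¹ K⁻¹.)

ΔG = -4.38 kJ/mol

(NH₄HS is a pure solid — omitted from Qₚ.)
Qₚ = P(NH₃)·P(H₂S) = (5.40)·(0.00335) = 0.0181
ΔG = RT ln(Qₚ/Kₚ) = (8.314 J mol⁻¹ K⁻¹)(298 K) × ln(0.0181/0.106)
   = (2.478 kJ/mol)(-1.768) = -4.38 kJ/mol
ΔG < 0, so the forward reaction is spontaneous (proceeds forward).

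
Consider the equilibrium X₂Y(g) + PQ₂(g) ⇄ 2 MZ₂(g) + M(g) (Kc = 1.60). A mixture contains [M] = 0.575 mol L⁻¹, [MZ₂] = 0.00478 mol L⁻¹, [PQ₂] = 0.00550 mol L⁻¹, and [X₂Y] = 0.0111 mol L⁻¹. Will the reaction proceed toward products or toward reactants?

Qc = [MZ₂]²·[M] / ([X₂Y]·[PQ₂]) = (0.00478)²·(0.575) / ((0.0111)·(0.00550)) = 0.215
Qc = 0.215 < Kc = 1.60, so the forward reaction proceeds.

in the forward direction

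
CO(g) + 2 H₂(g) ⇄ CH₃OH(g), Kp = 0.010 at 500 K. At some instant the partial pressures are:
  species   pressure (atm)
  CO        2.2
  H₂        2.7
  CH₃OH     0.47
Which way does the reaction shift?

in the reverse direction

Qp = P(CH₃OH) / (P(CO)·P(H₂)²) = (0.47) / ((2.2)·(2.7)²) = 0.029
Qp = 0.029 > Kp = 0.010, so the reverse reaction proceeds.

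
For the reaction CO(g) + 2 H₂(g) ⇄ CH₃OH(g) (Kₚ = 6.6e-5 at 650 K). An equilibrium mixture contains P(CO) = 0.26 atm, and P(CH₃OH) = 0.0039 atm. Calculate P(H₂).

P(H₂) = 15 atm

At equilibrium, Kₚ = P(CH₃OH) / (P(CO)·P(H₂)²) = 6.6e-5.
(0.0039) / ((0.26)·(P(H₂))²) = 6.6e-5
P(H₂)² = 227 ⇒ P(H₂) = 15 atm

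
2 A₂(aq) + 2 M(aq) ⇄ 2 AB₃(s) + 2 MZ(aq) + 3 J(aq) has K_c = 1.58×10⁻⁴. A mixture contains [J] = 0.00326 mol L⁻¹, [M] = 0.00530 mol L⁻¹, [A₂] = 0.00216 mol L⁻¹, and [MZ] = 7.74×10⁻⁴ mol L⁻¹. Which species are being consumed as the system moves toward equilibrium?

(AB₃ is a pure solid — omitted from Q_c.)
Q_c = [MZ]²·[J]³ / ([A₂]²·[M]²) = (7.74×10⁻⁴)²·(0.00326)³ / ((0.00216)²·(0.00530)²) = 1.58×10⁻⁴
Q_c = 1.58×10⁻⁴ = K_c; the system is at equilibrium.

none (at equilibrium)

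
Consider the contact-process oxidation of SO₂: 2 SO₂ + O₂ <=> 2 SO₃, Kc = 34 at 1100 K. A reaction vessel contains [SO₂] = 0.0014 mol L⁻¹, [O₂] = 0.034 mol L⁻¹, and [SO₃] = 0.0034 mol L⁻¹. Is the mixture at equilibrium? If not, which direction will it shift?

Qc = [SO₃]² / ([SO₂]²·[O₂]) = (0.0034)² / ((0.0014)²·(0.034)) = 170
Qc = 170 > Kc = 34: net reverse reaction.

no; Q > K, reaction proceeds in reverse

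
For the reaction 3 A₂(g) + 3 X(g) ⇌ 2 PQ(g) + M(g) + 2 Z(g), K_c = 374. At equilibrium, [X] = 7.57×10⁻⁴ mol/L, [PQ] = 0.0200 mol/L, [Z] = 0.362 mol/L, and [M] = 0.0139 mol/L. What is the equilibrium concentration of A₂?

At equilibrium, K_c = [PQ]²·[M]·[Z]² / ([A₂]³·[X]³) = 374.
(0.0200)²·(0.0139)·(0.362)² / (([A₂])³·(7.57×10⁻⁴)³) = 374
[A₂]³ = 4.49 ⇒ [A₂] = 1.65 mol/L

[A₂] = 1.65 mol/L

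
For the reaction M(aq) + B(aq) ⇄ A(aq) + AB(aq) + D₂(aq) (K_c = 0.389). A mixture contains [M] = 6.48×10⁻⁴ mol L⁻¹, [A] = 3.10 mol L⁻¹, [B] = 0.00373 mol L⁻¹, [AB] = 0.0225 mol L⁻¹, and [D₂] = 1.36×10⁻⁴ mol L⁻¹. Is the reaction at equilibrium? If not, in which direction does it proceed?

Q_c = [A]·[AB]·[D₂] / ([M]·[B]) = (3.10)·(0.0225)·(1.36×10⁻⁴) / ((6.48×10⁻⁴)·(0.00373)) = 3.92
Q_c = 3.92 > K_c = 0.389, so the reverse reaction proceeds.

to the left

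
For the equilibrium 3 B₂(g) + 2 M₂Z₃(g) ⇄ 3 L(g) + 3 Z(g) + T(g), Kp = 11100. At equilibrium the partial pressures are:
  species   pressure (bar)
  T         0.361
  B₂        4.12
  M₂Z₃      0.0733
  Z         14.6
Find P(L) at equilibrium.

At equilibrium, Kp = P(L)³·P(Z)³·P(T) / (P(B₂)³·P(M₂Z₃)²) = 11100.
(P(L))³·(14.6)³·(0.361) / ((4.12)³·(0.0733)²) = 11100
P(L)³ = 3.71 ⇒ P(L) = 1.55 bar

P(L) = 1.55 bar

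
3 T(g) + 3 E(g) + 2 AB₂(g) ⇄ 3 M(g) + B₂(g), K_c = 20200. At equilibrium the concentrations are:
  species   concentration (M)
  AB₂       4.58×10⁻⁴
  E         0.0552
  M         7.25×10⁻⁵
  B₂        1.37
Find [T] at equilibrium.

[T] = 0.00901 M

At equilibrium, K_c = [M]³·[B₂] / ([T]³·[E]³·[AB₂]²) = 20200.
(7.25×10⁻⁵)³·(1.37) / (([T])³·(0.0552)³·(4.58×10⁻⁴)²) = 20200
[T]³ = 7.33×10⁻⁷ ⇒ [T] = 0.00901 M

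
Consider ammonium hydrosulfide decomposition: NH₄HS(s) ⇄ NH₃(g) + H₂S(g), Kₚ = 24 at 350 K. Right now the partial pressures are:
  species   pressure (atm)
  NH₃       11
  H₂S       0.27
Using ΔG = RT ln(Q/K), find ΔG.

ΔG = -6.08 kJ/mol

(NH₄HS is a pure solid — omitted from Qₚ.)
Qₚ = P(NH₃)·P(H₂S) = (11)·(0.27) = 2.97
ΔG = RT ln(Qₚ/Kₚ) = (8.314 J mol⁻¹ K⁻¹)(350 K) × ln(2.97/24)
   = (2.910 kJ/mol)(-2.089) = -6.08 kJ/mol
ΔG < 0, so the forward reaction is spontaneous (proceeds forward).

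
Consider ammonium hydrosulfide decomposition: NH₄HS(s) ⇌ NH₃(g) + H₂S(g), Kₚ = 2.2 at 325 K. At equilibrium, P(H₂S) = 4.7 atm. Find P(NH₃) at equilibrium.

(NH₄HS is a pure solid — omitted from Kₚ.)
At equilibrium, Kₚ = P(NH₃)·P(H₂S) = 2.2.
(P(NH₃))·(4.7) = 2.2
P(NH₃) = 0.468 = 0.47 atm

P(NH₃) = 0.47 atm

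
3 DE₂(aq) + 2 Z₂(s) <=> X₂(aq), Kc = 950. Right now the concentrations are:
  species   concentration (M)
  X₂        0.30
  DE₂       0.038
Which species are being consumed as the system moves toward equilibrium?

(Z₂ is a pure solid — omitted from Qc.)
Qc = [X₂] / [DE₂]³ = (0.30) / (0.038)³ = 5500
Qc = 5500 > Kc = 950: net reverse reaction.

X₂ (products)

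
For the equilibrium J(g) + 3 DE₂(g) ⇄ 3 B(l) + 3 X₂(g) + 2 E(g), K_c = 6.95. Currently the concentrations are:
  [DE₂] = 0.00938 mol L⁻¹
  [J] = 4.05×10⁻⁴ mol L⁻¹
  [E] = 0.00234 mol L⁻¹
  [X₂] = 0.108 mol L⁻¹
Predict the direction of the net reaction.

(B is a pure liquid — omitted from Q_c.)
Q_c = [X₂]³·[E]² / ([J]·[DE₂]³) = (0.108)³·(0.00234)² / ((4.05×10⁻⁴)·(0.00938)³) = 20.6
Q_c = 20.6 > K_c = 6.95, so the reverse reaction proceeds.

in the reverse direction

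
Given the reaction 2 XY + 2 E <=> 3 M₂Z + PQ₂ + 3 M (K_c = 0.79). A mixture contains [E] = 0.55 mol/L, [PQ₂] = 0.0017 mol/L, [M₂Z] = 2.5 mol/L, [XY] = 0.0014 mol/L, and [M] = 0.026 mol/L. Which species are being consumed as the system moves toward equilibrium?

Q_c = [M₂Z]³·[PQ₂]·[M]³ / ([XY]²·[E]²) = (2.5)³·(0.0017)·(0.026)³ / ((0.0014)²·(0.55)²) = 0.79
Q_c = 0.79 = K_c; the system is at equilibrium.

none (at equilibrium)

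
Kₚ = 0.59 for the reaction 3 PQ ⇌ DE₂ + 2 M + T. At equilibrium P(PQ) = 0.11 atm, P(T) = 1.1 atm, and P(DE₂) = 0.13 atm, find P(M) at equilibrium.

At equilibrium, Kₚ = P(DE₂)·P(M)²·P(T) / P(PQ)³ = 0.59.
(0.13)·(P(M))²·(1.1) / (0.11)³ = 0.59
P(M)² = 0.00549 ⇒ P(M) = 0.074 atm

P(M) = 0.074 atm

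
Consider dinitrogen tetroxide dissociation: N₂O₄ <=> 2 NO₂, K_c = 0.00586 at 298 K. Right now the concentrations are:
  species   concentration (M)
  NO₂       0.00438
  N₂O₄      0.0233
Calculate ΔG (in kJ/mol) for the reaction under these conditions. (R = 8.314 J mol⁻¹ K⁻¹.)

ΔG = -4.86 kJ/mol

Q_c = [NO₂]² / [N₂O₄] = (0.00438)² / (0.0233) = 8.23×10⁻⁴
ΔG = RT ln(Q_c/K_c) = (8.314 J mol⁻¹ K⁻¹)(298 K) × ln(8.23×10⁻⁴/0.00586)
   = (2.478 kJ/mol)(-1.963) = -4.86 kJ/mol
ΔG < 0, so the forward reaction is spontaneous (proceeds forward).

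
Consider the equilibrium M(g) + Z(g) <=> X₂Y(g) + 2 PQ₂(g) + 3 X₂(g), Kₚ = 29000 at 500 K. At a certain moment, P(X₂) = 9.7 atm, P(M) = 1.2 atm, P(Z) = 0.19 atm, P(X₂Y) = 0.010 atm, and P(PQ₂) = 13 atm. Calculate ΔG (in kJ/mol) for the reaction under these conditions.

ΔG = -6.05 kJ/mol

Qₚ = P(X₂Y)·P(PQ₂)²·P(X₂)³ / (P(M)·P(Z)) = (0.010)·(13)²·(9.7)³ / ((1.2)·(0.19)) = 6760
ΔG = RT ln(Qₚ/Kₚ) = (8.314 J mol⁻¹ K⁻¹)(500 K) × ln(6760/29000)
   = (4.157 kJ/mol)(-1.456) = -6.05 kJ/mol
ΔG < 0, so the forward reaction is spontaneous (proceeds forward).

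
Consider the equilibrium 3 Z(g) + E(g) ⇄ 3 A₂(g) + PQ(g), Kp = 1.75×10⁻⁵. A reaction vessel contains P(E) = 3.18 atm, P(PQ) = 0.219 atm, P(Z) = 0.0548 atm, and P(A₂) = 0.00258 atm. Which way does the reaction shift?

Qp = P(A₂)³·P(PQ) / (P(Z)³·P(E)) = (0.00258)³·(0.219) / ((0.0548)³·(3.18)) = 7.19×10⁻⁶
Qp = 7.19×10⁻⁶ < Kp = 1.75×10⁻⁵, so the forward reaction proceeds.

forward (toward products)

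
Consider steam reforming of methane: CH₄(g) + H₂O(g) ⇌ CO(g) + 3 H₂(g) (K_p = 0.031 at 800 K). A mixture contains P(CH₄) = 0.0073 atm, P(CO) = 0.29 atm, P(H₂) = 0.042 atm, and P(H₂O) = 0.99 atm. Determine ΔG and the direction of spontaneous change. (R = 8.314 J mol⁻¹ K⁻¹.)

Q_p = P(CO)·P(H₂)³ / (P(CH₄)·P(H₂O)) = (0.29)·(0.042)³ / ((0.0073)·(0.99)) = 0.00297
ΔG = RT ln(Q_p/K_p) = (8.314 J mol⁻¹ K⁻¹)(800 K) × ln(0.00297/0.031)
   = (6.651 kJ/mol)(-2.345) = -15.6 kJ/mol
ΔG < 0, so the forward reaction is spontaneous (proceeds forward).

ΔG = -15.6 kJ/mol; the forward reaction is spontaneous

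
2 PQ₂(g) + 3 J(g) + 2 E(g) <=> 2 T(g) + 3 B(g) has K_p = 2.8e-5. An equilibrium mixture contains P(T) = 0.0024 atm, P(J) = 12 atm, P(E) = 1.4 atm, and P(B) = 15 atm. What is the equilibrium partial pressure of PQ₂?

At equilibrium, K_p = P(T)²·P(B)³ / (P(PQ₂)²·P(J)³·P(E)²) = 2.8e-5.
(0.0024)²·(15)³ / ((P(PQ₂))²·(12)³·(1.4)²) = 2.8e-5
P(PQ₂)² = 0.205 ⇒ P(PQ₂) = 0.45 atm

P(PQ₂) = 0.45 atm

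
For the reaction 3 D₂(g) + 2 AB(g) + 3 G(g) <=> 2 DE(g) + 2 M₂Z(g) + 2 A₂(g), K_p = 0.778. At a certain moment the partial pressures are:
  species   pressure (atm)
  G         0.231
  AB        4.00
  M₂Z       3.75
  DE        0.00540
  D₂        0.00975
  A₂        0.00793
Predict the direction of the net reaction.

Q_p = P(DE)²·P(M₂Z)²·P(A₂)² / (P(D₂)³·P(AB)²·P(G)³) = (0.00540)²·(3.75)²·(0.00793)² / ((0.00975)³·(4.00)²·(0.231)³) = 0.141
Q_p = 0.141 < K_p = 0.778, so the forward reaction proceeds.

toward products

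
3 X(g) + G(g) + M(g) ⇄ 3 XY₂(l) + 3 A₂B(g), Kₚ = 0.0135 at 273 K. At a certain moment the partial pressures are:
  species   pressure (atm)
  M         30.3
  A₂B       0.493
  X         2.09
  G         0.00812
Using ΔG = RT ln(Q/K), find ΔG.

(XY₂ is a pure liquid — omitted from Qₚ.)
Qₚ = P(A₂B)³ / (P(X)³·P(G)·P(M)) = (0.493)³ / ((2.09)³·(0.00812)·(30.3)) = 0.0533
ΔG = RT ln(Qₚ/Kₚ) = (8.314 J mol⁻¹ K⁻¹)(273 K) × ln(0.0533/0.0135)
   = (2.270 kJ/mol)(1.373) = 3.12 kJ/mol
ΔG > 0, so the forward reaction is non-spontaneous (proceeds in reverse).

ΔG = 3.12 kJ/mol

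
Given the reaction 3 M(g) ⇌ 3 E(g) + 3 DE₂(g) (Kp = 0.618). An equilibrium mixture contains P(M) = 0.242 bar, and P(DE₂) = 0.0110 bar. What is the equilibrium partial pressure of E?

At equilibrium, Kp = P(E)³·P(DE₂)³ / P(M)³ = 0.618.
(P(E))³·(0.0110)³ / (0.242)³ = 0.618
P(E)³ = 6580 ⇒ P(E) = 18.7 bar

P(E) = 18.7 bar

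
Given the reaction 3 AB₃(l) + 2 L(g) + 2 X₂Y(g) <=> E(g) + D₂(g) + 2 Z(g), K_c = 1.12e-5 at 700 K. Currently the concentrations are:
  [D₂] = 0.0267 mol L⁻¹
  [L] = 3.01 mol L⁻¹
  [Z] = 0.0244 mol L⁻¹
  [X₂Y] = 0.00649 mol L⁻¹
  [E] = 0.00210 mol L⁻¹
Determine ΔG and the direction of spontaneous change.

(AB₃ is a pure liquid — omitted from Q_c.)
Q_c = [E]·[D₂]·[Z]² / ([L]²·[X₂Y]²) = (0.00210)·(0.0267)·(0.0244)² / ((3.01)²·(0.00649)²) = 8.75e-5
ΔG = RT ln(Q_c/K_c) = (8.314 J mol⁻¹ K⁻¹)(700 K) × ln(8.75e-5/1.12e-5)
   = (5.820 kJ/mol)(2.056) = 12.0 kJ/mol
ΔG > 0, so the forward reaction is non-spontaneous (proceeds in reverse).

ΔG = 12.0 kJ/mol; the forward reaction is non-spontaneous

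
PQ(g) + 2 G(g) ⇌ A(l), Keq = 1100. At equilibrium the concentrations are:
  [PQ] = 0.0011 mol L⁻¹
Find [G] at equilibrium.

[G] = 0.91 mol L⁻¹

(A is a pure liquid — omitted from Keq.)
At equilibrium, Keq = 1 / ([PQ]·[G]²) = 1100.
1 / ((0.0011)·([G])²) = 1100
[G]² = 0.826 ⇒ [G] = 0.91 mol L⁻¹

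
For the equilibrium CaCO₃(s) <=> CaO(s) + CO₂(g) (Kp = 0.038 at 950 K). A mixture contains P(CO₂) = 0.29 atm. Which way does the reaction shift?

(CaCO₃, CaO are pure solids — omitted from Qp.)
Qp = P(CO₂) = 0.29
Qp = 0.29 > Kp = 0.038, so the reverse reaction proceeds.

in the reverse direction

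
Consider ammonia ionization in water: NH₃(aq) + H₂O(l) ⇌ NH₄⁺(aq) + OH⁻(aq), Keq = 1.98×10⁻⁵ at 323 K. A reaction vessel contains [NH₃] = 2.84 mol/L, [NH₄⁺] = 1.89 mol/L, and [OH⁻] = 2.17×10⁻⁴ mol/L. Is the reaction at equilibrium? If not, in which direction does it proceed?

toward reactants

(H₂O is a pure liquid — omitted from Q.)
Q = [NH₄⁺]·[OH⁻] / [NH₃] = (1.89)·(2.17×10⁻⁴) / (2.84) = 1.44×10⁻⁴
Q = 1.44×10⁻⁴ > Keq = 1.98×10⁻⁵, so the reverse reaction proceeds.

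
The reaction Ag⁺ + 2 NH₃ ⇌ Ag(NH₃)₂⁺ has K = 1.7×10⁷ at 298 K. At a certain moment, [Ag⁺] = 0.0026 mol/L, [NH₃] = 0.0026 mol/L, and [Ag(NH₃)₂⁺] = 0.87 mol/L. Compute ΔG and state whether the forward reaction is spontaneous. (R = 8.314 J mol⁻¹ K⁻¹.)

ΔG = 2.65 kJ/mol; the forward reaction is non-spontaneous

Q = [Ag(NH₃)₂⁺] / ([Ag⁺]·[NH₃]²) = (0.87) / ((0.0026)·(0.0026)²) = 4.95×10⁷
ΔG = RT ln(Q/K) = (8.314 J mol⁻¹ K⁻¹)(298 K) × ln(4.95×10⁷/1.7×10⁷)
   = (2.478 kJ/mol)(1.069) = 2.65 kJ/mol
ΔG > 0, so the forward reaction is non-spontaneous (proceeds in reverse).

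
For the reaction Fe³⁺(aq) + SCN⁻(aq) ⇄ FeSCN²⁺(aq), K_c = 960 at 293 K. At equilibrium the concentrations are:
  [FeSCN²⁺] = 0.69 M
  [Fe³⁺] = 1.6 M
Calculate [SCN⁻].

At equilibrium, K_c = [FeSCN²⁺] / ([Fe³⁺]·[SCN⁻]) = 960.
(0.69) / ((1.6)·([SCN⁻])) = 960
[SCN⁻] = 4.49e-4 = 4.5e-4 M

[SCN⁻] = 4.5e-4 M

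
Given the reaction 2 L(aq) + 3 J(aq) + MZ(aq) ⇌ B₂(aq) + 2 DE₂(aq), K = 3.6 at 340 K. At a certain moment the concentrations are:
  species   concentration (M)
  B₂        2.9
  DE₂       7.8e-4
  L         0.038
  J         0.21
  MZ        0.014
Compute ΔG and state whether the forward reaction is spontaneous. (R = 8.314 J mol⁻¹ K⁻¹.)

Q = [B₂]·[DE₂]² / ([L]²·[J]³·[MZ]) = (2.9)·(7.8e-4)² / ((0.038)²·(0.21)³·(0.014)) = 9.42
ΔG = RT ln(Q/K) = (8.314 J mol⁻¹ K⁻¹)(340 K) × ln(9.42/3.6)
   = (2.827 kJ/mol)(0.9619) = 2.72 kJ/mol
ΔG > 0, so the forward reaction is non-spontaneous (proceeds in reverse).

ΔG = 2.72 kJ/mol; the forward reaction is non-spontaneous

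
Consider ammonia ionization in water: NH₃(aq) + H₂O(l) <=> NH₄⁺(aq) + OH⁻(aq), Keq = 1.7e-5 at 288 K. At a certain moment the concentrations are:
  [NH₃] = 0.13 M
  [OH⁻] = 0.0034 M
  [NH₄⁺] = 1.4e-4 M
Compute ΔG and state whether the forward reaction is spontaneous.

(H₂O is a pure liquid — omitted from Q.)
Q = [NH₄⁺]·[OH⁻] / [NH₃] = (1.4e-4)·(0.0034) / (0.13) = 3.66e-6
ΔG = RT ln(Q/Keq) = (8.314 J mol⁻¹ K⁻¹)(288 K) × ln(3.66e-6/1.7e-5)
   = (2.394 kJ/mol)(-1.536) = -3.68 kJ/mol
ΔG < 0, so the forward reaction is spontaneous (proceeds forward).

ΔG = -3.68 kJ/mol; the forward reaction is spontaneous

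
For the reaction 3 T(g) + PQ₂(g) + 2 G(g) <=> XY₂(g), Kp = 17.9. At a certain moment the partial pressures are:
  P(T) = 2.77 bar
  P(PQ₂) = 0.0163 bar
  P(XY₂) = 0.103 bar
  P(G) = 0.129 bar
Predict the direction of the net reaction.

Qp = P(XY₂) / (P(T)³·P(PQ₂)·P(G)²) = (0.103) / ((2.77)³·(0.0163)·(0.129)²) = 17.9
Qp = 17.9 = Kp, so the system is already at equilibrium.

at equilibrium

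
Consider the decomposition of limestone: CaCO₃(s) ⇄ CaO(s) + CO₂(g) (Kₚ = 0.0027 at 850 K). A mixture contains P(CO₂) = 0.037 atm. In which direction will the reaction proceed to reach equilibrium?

(CaCO₃, CaO are pure solids — omitted from Qₚ.)
Qₚ = P(CO₂) = 0.037
Qₚ = 0.037 > Kₚ = 0.0027, so the reverse reaction proceeds.

to the left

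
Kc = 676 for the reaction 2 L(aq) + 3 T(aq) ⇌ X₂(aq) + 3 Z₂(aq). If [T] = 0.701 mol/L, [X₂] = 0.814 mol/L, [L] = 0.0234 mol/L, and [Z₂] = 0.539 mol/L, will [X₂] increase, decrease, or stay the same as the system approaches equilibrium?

stay the same

Qc = [X₂]·[Z₂]³ / ([L]²·[T]³) = (0.814)·(0.539)³ / ((0.0234)²·(0.701)³) = 676
Qc = 676 = Kc; the system is at equilibrium.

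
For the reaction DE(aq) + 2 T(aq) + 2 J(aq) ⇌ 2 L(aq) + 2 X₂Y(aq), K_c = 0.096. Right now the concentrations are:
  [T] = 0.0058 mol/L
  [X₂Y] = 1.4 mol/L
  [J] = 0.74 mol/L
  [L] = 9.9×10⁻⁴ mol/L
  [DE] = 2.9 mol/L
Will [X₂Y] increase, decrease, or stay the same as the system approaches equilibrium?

increase

Q_c = [L]²·[X₂Y]² / ([DE]·[T]²·[J]²) = (9.9×10⁻⁴)²·(1.4)² / ((2.9)·(0.0058)²·(0.74)²) = 0.036
Q_c = 0.036 < K_c = 0.096: net forward reaction.
X₂Y is a product, so it increases.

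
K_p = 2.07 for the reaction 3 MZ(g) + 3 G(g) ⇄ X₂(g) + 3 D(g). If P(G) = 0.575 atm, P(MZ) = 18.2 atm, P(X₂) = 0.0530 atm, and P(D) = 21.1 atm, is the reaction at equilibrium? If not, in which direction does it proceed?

Q_p = P(X₂)·P(D)³ / (P(MZ)³·P(G)³) = (0.0530)·(21.1)³ / ((18.2)³·(0.575)³) = 0.434
Q_p = 0.434 < K_p = 2.07, so the forward reaction proceeds.

in the forward direction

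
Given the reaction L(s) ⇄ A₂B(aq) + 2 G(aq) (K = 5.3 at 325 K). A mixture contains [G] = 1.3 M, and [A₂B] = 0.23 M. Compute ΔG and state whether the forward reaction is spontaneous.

ΔG = -7.06 kJ/mol; the forward reaction is spontaneous

(L is a pure solid — omitted from Q.)
Q = [A₂B]·[G]² = (0.23)·(1.3)² = 0.389
ΔG = RT ln(Q/K) = (8.314 J mol⁻¹ K⁻¹)(325 K) × ln(0.389/5.3)
   = (2.702 kJ/mol)(-2.612) = -7.06 kJ/mol
ΔG < 0, so the forward reaction is spontaneous (proceeds forward).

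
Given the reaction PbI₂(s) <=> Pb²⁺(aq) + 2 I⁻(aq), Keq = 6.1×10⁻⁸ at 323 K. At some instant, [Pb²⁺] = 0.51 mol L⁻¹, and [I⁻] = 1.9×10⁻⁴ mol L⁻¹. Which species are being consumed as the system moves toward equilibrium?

(PbI₂ is a pure solid — omitted from Q.)
Q = [Pb²⁺]·[I⁻]² = (0.51)·(1.9×10⁻⁴)² = 1.8×10⁻⁸
Q = 1.8×10⁻⁸ < Keq = 6.1×10⁻⁸: net forward reaction.

PbI₂ (reactants)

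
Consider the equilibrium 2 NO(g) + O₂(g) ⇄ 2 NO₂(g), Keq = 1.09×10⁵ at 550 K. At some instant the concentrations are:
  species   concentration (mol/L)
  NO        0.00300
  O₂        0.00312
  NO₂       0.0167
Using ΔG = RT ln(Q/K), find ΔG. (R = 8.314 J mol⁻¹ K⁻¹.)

Q = [NO₂]² / ([NO]²·[O₂]) = (0.0167)² / ((0.00300)²·(0.00312)) = 9930
ΔG = RT ln(Q/Keq) = (8.314 J mol⁻¹ K⁻¹)(550 K) × ln(9930/1.09×10⁵)
   = (4.573 kJ/mol)(-2.396) = -11.0 kJ/mol
ΔG < 0, so the forward reaction is spontaneous (proceeds forward).

ΔG = -11.0 kJ/mol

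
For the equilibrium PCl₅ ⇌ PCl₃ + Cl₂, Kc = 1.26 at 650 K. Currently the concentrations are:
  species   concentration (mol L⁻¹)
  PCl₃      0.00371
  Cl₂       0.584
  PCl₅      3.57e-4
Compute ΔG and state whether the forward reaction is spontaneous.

Qc = [PCl₃]·[Cl₂] / [PCl₅] = (0.00371)·(0.584) / (3.57e-4) = 6.07
ΔG = RT ln(Qc/Kc) = (8.314 J mol⁻¹ K⁻¹)(650 K) × ln(6.07/1.26)
   = (5.404 kJ/mol)(1.572) = 8.50 kJ/mol
ΔG > 0, so the forward reaction is non-spontaneous (proceeds in reverse).

ΔG = 8.50 kJ/mol; the forward reaction is non-spontaneous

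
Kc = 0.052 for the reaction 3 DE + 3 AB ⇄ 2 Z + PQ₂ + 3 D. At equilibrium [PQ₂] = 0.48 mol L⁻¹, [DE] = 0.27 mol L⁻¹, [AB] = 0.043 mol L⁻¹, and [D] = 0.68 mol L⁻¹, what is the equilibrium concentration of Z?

[Z] = 7.3×10⁻⁴ mol L⁻¹

At equilibrium, Kc = [Z]²·[PQ₂]·[D]³ / ([DE]³·[AB]³) = 0.052.
([Z])²·(0.48)·(0.68)³ / ((0.27)³·(0.043)³) = 0.052
[Z]² = 5.39×10⁻⁷ ⇒ [Z] = 7.3×10⁻⁴ mol L⁻¹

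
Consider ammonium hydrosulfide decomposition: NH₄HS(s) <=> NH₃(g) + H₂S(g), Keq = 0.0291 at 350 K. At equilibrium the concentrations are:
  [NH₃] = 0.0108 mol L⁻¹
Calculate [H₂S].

(NH₄HS is a pure solid — omitted from Keq.)
At equilibrium, Keq = [NH₃]·[H₂S] = 0.0291.
(0.0108)·([H₂S]) = 0.0291
[H₂S] = 2.69 mol L⁻¹

[H₂S] = 2.69 mol L⁻¹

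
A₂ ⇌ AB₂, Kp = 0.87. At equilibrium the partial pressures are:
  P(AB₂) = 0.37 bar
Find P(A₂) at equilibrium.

At equilibrium, Kp = P(AB₂) / P(A₂) = 0.87.
(0.37) / (P(A₂)) = 0.87
P(A₂) = 0.425 = 0.43 bar

P(A₂) = 0.43 bar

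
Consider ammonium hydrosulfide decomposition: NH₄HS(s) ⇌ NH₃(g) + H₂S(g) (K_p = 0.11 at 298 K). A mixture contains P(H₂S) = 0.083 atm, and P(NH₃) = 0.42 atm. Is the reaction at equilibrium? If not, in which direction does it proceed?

(NH₄HS is a pure solid — omitted from Q_p.)
Q_p = P(NH₃)·P(H₂S) = (0.42)·(0.083) = 0.035
Q_p = 0.035 < K_p = 0.11, so the forward reaction proceeds.

forward (toward products)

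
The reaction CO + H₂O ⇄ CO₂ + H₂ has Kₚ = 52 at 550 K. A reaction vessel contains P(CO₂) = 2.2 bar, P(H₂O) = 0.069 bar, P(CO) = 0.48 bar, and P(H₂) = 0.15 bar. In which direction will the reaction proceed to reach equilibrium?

Qₚ = P(CO₂)·P(H₂) / (P(CO)·P(H₂O)) = (2.2)·(0.15) / ((0.48)·(0.069)) = 10
Qₚ = 10 < Kₚ = 52, so the forward reaction proceeds.

toward products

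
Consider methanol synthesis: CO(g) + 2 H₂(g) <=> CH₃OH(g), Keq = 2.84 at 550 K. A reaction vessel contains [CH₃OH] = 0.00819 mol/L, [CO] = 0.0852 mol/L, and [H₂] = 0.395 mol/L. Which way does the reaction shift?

toward products

Q = [CH₃OH] / ([CO]·[H₂]²) = (0.00819) / ((0.0852)·(0.395)²) = 0.616
Q = 0.616 < Keq = 2.84, so the forward reaction proceeds.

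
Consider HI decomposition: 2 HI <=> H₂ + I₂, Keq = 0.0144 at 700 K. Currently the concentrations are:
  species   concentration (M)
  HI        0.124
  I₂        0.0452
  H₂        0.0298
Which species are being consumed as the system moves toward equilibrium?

H₂, I₂ (products)

Q = [H₂]·[I₂] / [HI]² = (0.0298)·(0.0452) / (0.124)² = 0.0876
Q = 0.0876 > Keq = 0.0144: net reverse reaction.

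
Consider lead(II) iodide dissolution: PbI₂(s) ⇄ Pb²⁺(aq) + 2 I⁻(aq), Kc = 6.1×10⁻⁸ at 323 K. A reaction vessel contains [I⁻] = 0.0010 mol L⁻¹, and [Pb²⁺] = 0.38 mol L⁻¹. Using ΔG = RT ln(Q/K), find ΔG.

ΔG = 4.91 kJ/mol

(PbI₂ is a pure solid — omitted from Qc.)
Qc = [Pb²⁺]·[I⁻]² = (0.38)·(0.0010)² = 3.80×10⁻⁷
ΔG = RT ln(Qc/Kc) = (8.314 J mol⁻¹ K⁻¹)(323 K) × ln(3.80×10⁻⁷/6.1×10⁻⁸)
   = (2.685 kJ/mol)(1.829) = 4.91 kJ/mol
ΔG > 0, so the forward reaction is non-spontaneous (proceeds in reverse).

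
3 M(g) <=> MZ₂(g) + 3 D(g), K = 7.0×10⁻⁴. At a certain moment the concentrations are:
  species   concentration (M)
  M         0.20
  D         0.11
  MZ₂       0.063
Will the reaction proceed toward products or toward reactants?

in the reverse direction

Q = [MZ₂]·[D]³ / [M]³ = (0.063)·(0.11)³ / (0.20)³ = 0.010
Q = 0.010 > K = 7.0×10⁻⁴, so the reverse reaction proceeds.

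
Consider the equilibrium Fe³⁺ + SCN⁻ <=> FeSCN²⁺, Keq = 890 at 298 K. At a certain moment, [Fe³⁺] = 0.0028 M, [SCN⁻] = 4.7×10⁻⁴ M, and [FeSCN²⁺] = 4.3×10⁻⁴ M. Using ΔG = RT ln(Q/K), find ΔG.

ΔG = -2.48 kJ/mol

Q = [FeSCN²⁺] / ([Fe³⁺]·[SCN⁻]) = (4.3×10⁻⁴) / ((0.0028)·(4.7×10⁻⁴)) = 327
ΔG = RT ln(Q/Keq) = (8.314 J mol⁻¹ K⁻¹)(298 K) × ln(327/890)
   = (2.478 kJ/mol)(-1.001) = -2.48 kJ/mol
ΔG < 0, so the forward reaction is spontaneous (proceeds forward).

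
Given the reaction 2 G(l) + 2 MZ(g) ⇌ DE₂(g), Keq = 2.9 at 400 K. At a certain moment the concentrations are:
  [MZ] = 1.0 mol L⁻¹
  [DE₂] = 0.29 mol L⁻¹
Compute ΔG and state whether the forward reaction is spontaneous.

(G is a pure liquid — omitted from Q.)
Q = [DE₂] / [MZ]² = (0.29) / (1.0)² = 0.290
ΔG = RT ln(Q/Keq) = (8.314 J mol⁻¹ K⁻¹)(400 K) × ln(0.290/2.9)
   = (3.326 kJ/mol)(-2.303) = -7.66 kJ/mol
ΔG < 0, so the forward reaction is spontaneous (proceeds forward).

ΔG = -7.66 kJ/mol; the forward reaction is spontaneous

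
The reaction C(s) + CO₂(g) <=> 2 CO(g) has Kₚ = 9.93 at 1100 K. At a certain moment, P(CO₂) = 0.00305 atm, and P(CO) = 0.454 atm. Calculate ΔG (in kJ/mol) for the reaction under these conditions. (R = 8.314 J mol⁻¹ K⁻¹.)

ΔG = 17.5 kJ/mol

(C is a pure solid — omitted from Qₚ.)
Qₚ = P(CO)² / P(CO₂) = (0.454)² / (0.00305) = 67.6
ΔG = RT ln(Qₚ/Kₚ) = (8.314 J mol⁻¹ K⁻¹)(1100 K) × ln(67.6/9.93)
   = (9.145 kJ/mol)(1.918) = 17.5 kJ/mol
ΔG > 0, so the forward reaction is non-spontaneous (proceeds in reverse).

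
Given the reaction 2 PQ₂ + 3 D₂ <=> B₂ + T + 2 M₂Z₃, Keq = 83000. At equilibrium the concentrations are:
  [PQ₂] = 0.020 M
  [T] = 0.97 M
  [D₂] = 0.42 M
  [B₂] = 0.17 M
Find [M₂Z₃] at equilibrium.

At equilibrium, Keq = [B₂]·[T]·[M₂Z₃]² / ([PQ₂]²·[D₂]³) = 83000.
(0.17)·(0.97)·([M₂Z₃])² / ((0.020)²·(0.42)³) = 83000
[M₂Z₃]² = 14.9 ⇒ [M₂Z₃] = 3.9 M

[M₂Z₃] = 3.9 M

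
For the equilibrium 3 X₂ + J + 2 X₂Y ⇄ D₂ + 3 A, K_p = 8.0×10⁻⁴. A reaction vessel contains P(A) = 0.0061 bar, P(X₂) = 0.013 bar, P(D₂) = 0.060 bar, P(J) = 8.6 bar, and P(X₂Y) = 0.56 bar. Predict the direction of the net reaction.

Q_p = P(D₂)·P(A)³ / (P(X₂)³·P(J)·P(X₂Y)²) = (0.060)·(0.0061)³ / ((0.013)³·(8.6)·(0.56)²) = 0.0023
Q_p = 0.0023 > K_p = 8.0×10⁻⁴, so the reverse reaction proceeds.

in the reverse direction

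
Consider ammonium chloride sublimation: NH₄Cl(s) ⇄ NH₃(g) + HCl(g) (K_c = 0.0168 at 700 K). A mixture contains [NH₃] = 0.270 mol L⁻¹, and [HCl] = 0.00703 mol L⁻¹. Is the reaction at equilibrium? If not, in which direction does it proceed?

to the right

(NH₄Cl is a pure solid — omitted from Q_c.)
Q_c = [NH₃]·[HCl] = (0.270)·(0.00703) = 0.00190
Q_c = 0.00190 < K_c = 0.0168, so the forward reaction proceeds.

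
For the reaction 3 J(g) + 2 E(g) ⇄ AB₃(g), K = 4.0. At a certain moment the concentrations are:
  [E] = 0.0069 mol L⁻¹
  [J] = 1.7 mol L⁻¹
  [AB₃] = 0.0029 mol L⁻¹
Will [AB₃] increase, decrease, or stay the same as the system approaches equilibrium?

Q = [AB₃] / ([J]³·[E]²) = (0.0029) / ((1.7)³·(0.0069)²) = 12
Q = 12 > K = 4.0: net reverse reaction.
AB₃ is a product, so it decreases.

decrease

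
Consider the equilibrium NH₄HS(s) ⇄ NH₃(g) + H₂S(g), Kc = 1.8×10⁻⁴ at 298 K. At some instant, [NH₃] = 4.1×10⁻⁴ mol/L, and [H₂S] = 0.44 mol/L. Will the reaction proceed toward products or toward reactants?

at equilibrium

(NH₄HS is a pure solid — omitted from Qc.)
Qc = [NH₃]·[H₂S] = (4.1×10⁻⁴)·(0.44) = 1.8×10⁻⁴
Qc = 1.8×10⁻⁴ = Kc, so the system is already at equilibrium.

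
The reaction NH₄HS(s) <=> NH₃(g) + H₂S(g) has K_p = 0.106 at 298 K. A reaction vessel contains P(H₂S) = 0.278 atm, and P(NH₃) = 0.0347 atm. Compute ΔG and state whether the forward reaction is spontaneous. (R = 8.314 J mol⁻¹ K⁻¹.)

(NH₄HS is a pure solid — omitted from Q_p.)
Q_p = P(NH₃)·P(H₂S) = (0.0347)·(0.278) = 0.00965
ΔG = RT ln(Q_p/K_p) = (8.314 J mol⁻¹ K⁻¹)(298 K) × ln(0.00965/0.106)
   = (2.478 kJ/mol)(-2.396) = -5.94 kJ/mol
ΔG < 0, so the forward reaction is spontaneous (proceeds forward).

ΔG = -5.94 kJ/mol; the forward reaction is spontaneous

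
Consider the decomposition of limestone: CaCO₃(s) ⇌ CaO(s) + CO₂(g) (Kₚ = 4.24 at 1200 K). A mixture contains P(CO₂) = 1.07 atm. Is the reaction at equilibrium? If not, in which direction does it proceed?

(CaCO₃, CaO are pure solids — omitted from Qₚ.)
Qₚ = P(CO₂) = 1.07
Qₚ = 1.07 < Kₚ = 4.24, so the forward reaction proceeds.

toward products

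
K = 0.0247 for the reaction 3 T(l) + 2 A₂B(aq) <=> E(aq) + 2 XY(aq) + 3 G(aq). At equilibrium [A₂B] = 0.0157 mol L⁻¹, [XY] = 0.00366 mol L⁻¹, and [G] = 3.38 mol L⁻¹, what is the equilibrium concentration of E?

(T is a pure liquid — omitted from K.)
At equilibrium, K = [E]·[XY]²·[G]³ / [A₂B]² = 0.0247.
([E])·(0.00366)²·(3.38)³ / (0.0157)² = 0.0247
[E] = 0.0118 mol L⁻¹

[E] = 0.0118 mol L⁻¹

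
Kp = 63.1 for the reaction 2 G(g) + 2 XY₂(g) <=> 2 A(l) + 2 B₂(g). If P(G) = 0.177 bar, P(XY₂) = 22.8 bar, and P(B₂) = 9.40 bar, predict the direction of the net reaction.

(A is a pure liquid — omitted from Qp.)
Qp = P(B₂)² / (P(G)²·P(XY₂)²) = (9.40)² / ((0.177)²·(22.8)²) = 5.43
Qp = 5.43 < Kp = 63.1, so the forward reaction proceeds.

forward (toward products)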